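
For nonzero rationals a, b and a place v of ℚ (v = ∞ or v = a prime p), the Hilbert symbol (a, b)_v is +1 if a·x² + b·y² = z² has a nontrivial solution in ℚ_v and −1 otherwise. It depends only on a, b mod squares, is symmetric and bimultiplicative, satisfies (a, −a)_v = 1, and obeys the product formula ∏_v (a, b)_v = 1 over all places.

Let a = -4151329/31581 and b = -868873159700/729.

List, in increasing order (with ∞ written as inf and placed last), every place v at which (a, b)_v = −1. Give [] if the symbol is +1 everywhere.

(a, b) ≡ (-50141, -437) mod (ℚ^×)²; places V = {2, 3, 5, 7, 11, 13, 19, 23, 29, ∞}.
(a,b)_23: α=0, u≡5; β=1, v≡18 (mod 23); (5|23)=-1, (18|23)=+1; sign (−1)^0·-1^1·+1^0 = -1.
(a,b)_19: α=1, u≡3; β=1, v≡3 (mod 19); (3|19)=-1, (3|19)=-1; sign (−1)^1·-1^1·-1^1 = -1.
(a,b)_2: α=0, β=2; u≡3, v≡3 (mod 8); ε(u)ε(v)=1·1, αω(v)=0·1, βω(u)=2·1; sum ≡ 1  ⇒  -1.
(a,b)_7: α=5, u≡3; β=6, v≡1 (mod 7); (3|7)=-1, (1|7)=+1; sign (−1)^0·-1^6·+1^5 = +1.
(a,b)_29: α=-1, u≡14; β=0, v≡15 (mod 29); (14|29)=-1, (15|29)=-1; sign (−1)^0·-1^0·-1^-1 = -1.
(a,b)_3: α=-2, u≡1; β=-6, v≡1 (mod 3); (1|3)=+1, (1|3)=+1; sign (−1)^0·+1^-6·+1^-2 = +1.
(a,b)_∞: sgn(-50141)=−, sgn(-437)=−, so -1.
(a,b)_11: α=-2, u≡2; β=0, v≡5 (mod 11); (2|11)=-1, (5|11)=+1; sign (−1)^0·-1^0·+1^-2 = +1.
(a,b)_13: α=1, u≡3; β=2, v≡7 (mod 13); (3|13)=+1, (7|13)=-1; sign (−1)^0·+1^2·-1^1 = -1.
(a,b)_5: α=0, u≡1; β=2, v≡3 (mod 5); (1|5)=+1, (3|5)=-1; sign (−1)^0·+1^2·-1^0 = +1.
(-50141, -437 / ℚ) ramifies at {2, 13, 19, 23, 29, ∞}: a division algebra.

[2, 13, 19, 23, 29, inf]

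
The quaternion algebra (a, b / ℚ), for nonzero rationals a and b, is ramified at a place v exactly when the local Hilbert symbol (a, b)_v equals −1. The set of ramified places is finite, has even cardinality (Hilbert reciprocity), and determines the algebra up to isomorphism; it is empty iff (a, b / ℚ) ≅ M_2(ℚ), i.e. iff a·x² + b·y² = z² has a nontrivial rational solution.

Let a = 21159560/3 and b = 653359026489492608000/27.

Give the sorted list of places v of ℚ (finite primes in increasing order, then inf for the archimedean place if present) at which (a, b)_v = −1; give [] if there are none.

(a, b) ≡ (18870, 273615) mod (ℚ^×)²; places V = {2, 3, 5, 17, 29, 37, ∞}.
(a,b)_5: α=1, u≡4; β=3, v≡2 (mod 5); (4|5)=+1, (2|5)=-1; sign (−1)^0·+1^3·-1^1 = -1.
(a,b)_3: α=-1, u≡2; β=-3, v≡2 (mod 3); (2|3)=-1, (2|3)=-1; sign (−1)^1·-1^-3·-1^-1 = -1.
(a,b)_17: α=1, u≡14; β=3, v≡4 (mod 17); (14|17)=-1, (4|17)=+1; sign (−1)^0·-1^3·+1^1 = -1.
(a,b)_∞: sgn(18870)=+, sgn(273615)=+, so +1.
(a,b)_37: α=1, u≡15; β=3, v≡35 (mod 37); (15|37)=-1, (35|37)=-1; sign (−1)^0·-1^3·-1^1 = +1.
(a,b)_29: α=2, u≡25; β=5, v≡17 (mod 29); (25|29)=+1, (17|29)=-1; sign (−1)^0·+1^5·-1^2 = +1.
(a,b)_2: α=3, β=10; u≡3, v≡7 (mod 8); ε(u)ε(v)=1·1, αω(v)=3·0, βω(u)=10·1; sum ≡ 1  ⇒  -1.
Ram(18870, 273615) = {2, 3, 5, 17}; no ℚ_2-point on the conic.

[2, 3, 5, 17]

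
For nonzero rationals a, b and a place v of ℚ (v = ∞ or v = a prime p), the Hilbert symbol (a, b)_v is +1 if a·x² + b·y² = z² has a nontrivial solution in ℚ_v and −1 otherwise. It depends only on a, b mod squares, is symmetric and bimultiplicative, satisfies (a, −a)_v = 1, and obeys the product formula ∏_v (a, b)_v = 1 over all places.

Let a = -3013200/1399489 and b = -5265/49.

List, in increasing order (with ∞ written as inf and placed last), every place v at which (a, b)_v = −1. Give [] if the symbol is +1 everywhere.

Mod squares: a ≡ -93, b ≡ -65. Check v ∈ {∞, 2, 3, 5, 7, 13, 31}.
v=31: a=31^1·(≡18), b=31^0·(≡2) mod 31; (18|31)=+1, (2|31)=+1; (−1)^{1·0·15}·(+1)^0·(+1)^1 = +1.
v=2: v_2(a)=4, v_2(b)=0; units ≡ 3, 7 (mod 8); ε·ε+αω+βω = 1·1+4·0+0·1 ≡ 1  ⇒  (a,b)_2 = -1.
v=3: a=3^5·(≡2), b=3^4·(≡1) mod 3; (2|3)=-1, (1|3)=+1; (−1)^{5·4·1}·(-1)^4·(+1)^5 = +1.
v=5: a=5^2·(≡3), b=5^1·(≡3) mod 5; (3|5)=-1, (3|5)=-1; (−1)^{2·1·2}·(-1)^1·(-1)^2 = -1.
v=13: a=13^-4·(≡7), b=13^1·(≡5) mod 13; (7|13)=-1, (5|13)=-1; (−1)^{-4·1·6}·(-1)^1·(-1)^-4 = -1.
v=∞: -93 < 0 and -65 < 0  ⇒  (a,b)_∞ = -1.
v=7: a=7^-2·(≡6), b=7^-2·(≡6) mod 7; (6|7)=-1, (6|7)=-1; (−1)^{-2·-2·3}·(-1)^-2·(-1)^-2 = +1.
(-93, -65 / ℚ) ramifies at {2, 5, 13, ∞}: a division algebra.

[2, 5, 13, inf]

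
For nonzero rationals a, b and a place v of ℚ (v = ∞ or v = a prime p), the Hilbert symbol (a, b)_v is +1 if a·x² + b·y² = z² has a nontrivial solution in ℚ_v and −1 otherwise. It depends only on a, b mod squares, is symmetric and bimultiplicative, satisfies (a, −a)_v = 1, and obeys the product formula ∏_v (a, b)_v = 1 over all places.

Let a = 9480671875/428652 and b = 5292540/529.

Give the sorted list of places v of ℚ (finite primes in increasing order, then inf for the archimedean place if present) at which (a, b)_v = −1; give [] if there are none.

Mod squares: a ≡ 3441, b ≡ 15. Check v ∈ {∞, 2, 3, 5, 7, 11, 23, 31, 37}.
v=∞: 3441 > 0 and 15 > 0  ⇒  (a,b)_∞ = +1.
v=5: a=5^6·(≡4), b=5^1·(≡2) mod 5; (4|5)=+1, (2|5)=-1; (−1)^{6·1·2}·(+1)^1·(-1)^6 = +1.
v=23: a=23^2·(≡22), b=23^-2·(≡10) mod 23; (22|23)=-1, (10|23)=-1; (−1)^{2·-2·11}·(-1)^-2·(-1)^2 = +1.
v=3: a=3^-7·(≡1), b=3^7·(≡2) mod 3; (1|3)=+1, (2|3)=-1; (−1)^{-7·7·1}·(+1)^7·(-1)^-7 = +1.
v=2: v_2(a)=-2, v_2(b)=2; units ≡ 1, 7 (mod 8); ε·ε+αω+βω = 0·1+-2·0+2·0 ≡ 0  ⇒  (a,b)_2 = +1.
v=31: a=31^1·(≡7), b=31^0·(≡17) mod 31; (7|31)=+1, (17|31)=-1; (−1)^{1·0·15}·(+1)^0·(-1)^1 = -1.
v=7: a=7^-2·(≡2), b=7^0·(≡2) mod 7; (2|7)=+1, (2|7)=+1; (−1)^{-2·0·3}·(+1)^0·(+1)^-2 = +1.
v=11: a=11^0·(≡1), b=11^2·(≡4) mod 11; (1|11)=+1, (4|11)=+1; (−1)^{0·2·5}·(+1)^2·(+1)^0 = +1.
v=37: a=37^1·(≡2), b=37^0·(≡29) mod 37; (2|37)=-1, (29|37)=-1; (−1)^{1·0·18}·(-1)^0·(-1)^1 = -1.
Ram(3441, 15) = {31, 37}; no ℚ_31-point on the conic.

[31, 37]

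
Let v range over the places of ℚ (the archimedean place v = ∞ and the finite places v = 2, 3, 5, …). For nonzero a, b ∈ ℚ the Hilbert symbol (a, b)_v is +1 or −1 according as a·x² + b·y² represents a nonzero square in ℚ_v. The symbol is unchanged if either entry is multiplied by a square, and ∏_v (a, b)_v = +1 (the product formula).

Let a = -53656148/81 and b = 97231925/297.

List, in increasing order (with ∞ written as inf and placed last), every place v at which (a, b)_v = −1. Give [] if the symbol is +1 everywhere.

Mod squares: a ≡ -79373, b ≡ 2619309. Check v ∈ {∞, 2, 3, 5, 7, 11, 13, 17, 23, 29}.
v=17: a=17^1·(≡6), b=17^1·(≡12) mod 17; (6|17)=-1, (12|17)=-1; (−1)^{1·1·8}·(-1)^1·(-1)^1 = +1.
v=13: a=13^2·(≡11), b=13^0·(≡1) mod 13; (11|13)=-1, (1|13)=+1; (−1)^{2·0·6}·(-1)^0·(+1)^2 = +1.
v=∞: -79373 < 0 and 2619309 > 0  ⇒  (a,b)_∞ = +1.
v=5: a=5^0·(≡2), b=5^2·(≡1) mod 5; (2|5)=-1, (1|5)=+1; (−1)^{0·2·2}·(-1)^2·(+1)^0 = +1.
v=2: v_2(a)=2, v_2(b)=0; units ≡ 3, 5 (mod 8); ε·ε+αω+βω = 1·0+2·1+0·1 ≡ 0  ⇒  (a,b)_2 = +1.
v=29: a=29^1·(≡2), b=29^1·(≡11) mod 29; (2|29)=-1, (11|29)=-1; (−1)^{1·1·14}·(-1)^1·(-1)^1 = +1.
v=23: a=23^1·(≡5), b=23^1·(≡20) mod 23; (5|23)=-1, (20|23)=-1; (−1)^{1·1·11}·(-1)^1·(-1)^1 = -1.
v=11: a=11^0·(≡1), b=11^-1·(≡2) mod 11; (1|11)=+1, (2|11)=-1; (−1)^{0·-1·5}·(+1)^-1·(-1)^0 = +1.
v=3: a=3^-4·(≡1), b=3^-3·(≡1) mod 3; (1|3)=+1, (1|3)=+1; (−1)^{-4·-3·1}·(+1)^-3·(+1)^-4 = +1.
v=7: a=7^1·(≡1), b=7^3·(≡1) mod 7; (1|7)=+1, (1|7)=+1; (−1)^{1·3·3}·(+1)^3·(+1)^1 = -1.
Ram(-79373, 2619309) = {7, 23}; no ℚ_7-point on the conic.

[7, 23]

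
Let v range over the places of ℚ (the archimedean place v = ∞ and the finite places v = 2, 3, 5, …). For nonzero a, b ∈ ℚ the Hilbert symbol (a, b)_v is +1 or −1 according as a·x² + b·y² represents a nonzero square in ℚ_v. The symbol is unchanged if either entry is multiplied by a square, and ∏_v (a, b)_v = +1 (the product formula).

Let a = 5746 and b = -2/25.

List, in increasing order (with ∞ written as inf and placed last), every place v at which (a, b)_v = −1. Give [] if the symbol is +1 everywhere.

(a, b) ≡ (34, -2) mod (ℚ^×)²; places V = {2, 5, 13, 17, ∞}.
(a,b)_17: α=1, u≡15; β=0, v≡4 (mod 17); (15|17)=+1, (4|17)=+1; sign (−1)^0·+1^0·+1^1 = +1.
(a,b)_13: α=2, u≡8; β=0, v≡2 (mod 13); (8|13)=-1, (2|13)=-1; sign (−1)^0·-1^0·-1^2 = +1.
(a,b)_5: α=0, u≡1; β=-2, v≡3 (mod 5); (1|5)=+1, (3|5)=-1; sign (−1)^0·+1^-2·-1^0 = +1.
(a,b)_∞: sgn(34)=+, sgn(-2)=−, so +1.
(a,b)_2: α=1, β=1; u≡1, v≡7 (mod 8); ε(u)ε(v)=0·1, αω(v)=1·0, βω(u)=1·0; sum ≡ 0  ⇒  +1.
Ram(a, b) = ∅: the form 34·x² + -2·y² − z² is isotropic over every ℚ_v, so by Hasse–Minkowski it is isotropic over ℚ.

[]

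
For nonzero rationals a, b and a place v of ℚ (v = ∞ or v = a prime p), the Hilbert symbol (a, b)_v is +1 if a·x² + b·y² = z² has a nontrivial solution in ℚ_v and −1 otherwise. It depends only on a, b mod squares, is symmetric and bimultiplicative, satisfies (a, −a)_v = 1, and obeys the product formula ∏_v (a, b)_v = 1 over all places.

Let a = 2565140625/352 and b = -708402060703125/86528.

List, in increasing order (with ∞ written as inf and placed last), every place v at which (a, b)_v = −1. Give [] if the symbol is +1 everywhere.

[2, 5, 11, 17]

(a, b) ≡ (401302, -10730) mod (ℚ^×)²; places V = {2, 3, 5, 11, 13, 17, 19, 29, 37, ∞}.
(a,b)_2: α=-5, β=-9; u≡3, v≡3 (mod 8); ε(u)ε(v)=1·1, αω(v)=-5·1, βω(u)=-9·1; sum ≡ 1  ⇒  -1.
(a,b)_17: α=1, u≡3; β=2, v≡10 (mod 17); (3|17)=-1, (10|17)=-1; sign (−1)^0·-1^2·-1^1 = -1.
(a,b)_11: α=-1, u≡8; β=0, v≡7 (mod 11); (8|11)=-1, (7|11)=-1; sign (−1)^0·-1^0·-1^-1 = -1.
(a,b)_3: α=2, u≡1; β=4, v≡1 (mod 3); (1|3)=+1, (1|3)=+1; sign (−1)^0·+1^4·+1^2 = +1.
(a,b)_19: α=0, u≡12; β=2, v≡4 (mod 19); (12|19)=-1, (4|19)=+1; sign (−1)^0·-1^2·+1^0 = +1.
(a,b)_5: α=6, u≡2; β=7, v≡1 (mod 5); (2|5)=-1, (1|5)=+1; sign (−1)^0·-1^7·+1^6 = -1.
(a,b)_13: α=0, u≡8; β=-2, v≡6 (mod 13); (8|13)=-1, (6|13)=-1; sign (−1)^0·-1^-2·-1^0 = +1.
(a,b)_37: α=1, u≡8; β=1, v≡14 (mod 37); (8|37)=-1, (14|37)=-1; sign (−1)^0·-1^1·-1^1 = +1.
(a,b)_∞: sgn(401302)=+, sgn(-10730)=−, so +1.
(a,b)_29: α=1, u≡20; β=1, v≡9 (mod 29); (20|29)=+1, (9|29)=+1; sign (−1)^0·+1^1·+1^1 = +1.
|Ram(401302, -10730)| = 4, even; anisotropic at {2, 5, 11, 17}.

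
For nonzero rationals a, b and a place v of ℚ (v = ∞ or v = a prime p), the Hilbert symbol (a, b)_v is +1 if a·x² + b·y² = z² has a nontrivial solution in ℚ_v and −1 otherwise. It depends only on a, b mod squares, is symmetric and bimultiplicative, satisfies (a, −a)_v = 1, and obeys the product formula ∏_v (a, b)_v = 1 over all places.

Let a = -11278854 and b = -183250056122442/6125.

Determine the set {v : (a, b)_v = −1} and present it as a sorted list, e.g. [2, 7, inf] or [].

(a, b) ≡ (-1253206, -483221490) mod (ℚ^×)²; places V = {2, 3, 5, 7, 17, 19, 23, 29, 31, 41, ∞}.
(a,b)_∞: sgn(-1253206)=−, sgn(-483221490)=−, so -1.
(a,b)_19: α=0, u≡2; β=1, v≡9 (mod 19); (2|19)=-1, (9|19)=+1; sign (−1)^0·-1^1·+1^0 = -1.
(a,b)_41: α=1, u≡16; β=1, v≡30 (mod 41); (16|41)=+1, (30|41)=-1; sign (−1)^0·+1^1·-1^1 = -1.
(a,b)_3: α=2, u≡2; β=9, v≡1 (mod 3); (2|3)=-1, (1|3)=+1; sign (−1)^0·-1^9·+1^2 = -1.
(a,b)_7: α=0, u≡1; β=-2, v≡1 (mod 7); (1|7)=+1, (1|7)=+1; sign (−1)^0·+1^-2·+1^0 = +1.
(a,b)_17: α=1, u≡14; β=2, v≡16 (mod 17); (14|17)=-1, (16|17)=+1; sign (−1)^0·-1^2·+1^1 = +1.
(a,b)_31: α=1, u≡13; β=1, v≡1 (mod 31); (13|31)=-1, (1|31)=+1; sign (−1)^1·-1^1·+1^1 = +1.
(a,b)_29: α=1, u≡22; β=1, v≡17 (mod 29); (22|29)=+1, (17|29)=-1; sign (−1)^0·+1^1·-1^1 = -1.
(a,b)_2: α=1, β=1; u≡5, v≡7 (mod 8); ε(u)ε(v)=0·1, αω(v)=1·0, βω(u)=1·1; sum ≡ 1  ⇒  -1.
(a,b)_5: α=0, u≡1; β=-3, v≡2 (mod 5); (1|5)=+1, (2|5)=-1; sign (−1)^0·+1^-3·-1^0 = +1.
(a,b)_23: α=0, u≡1; β=1, v≡20 (mod 23); (1|23)=+1, (20|23)=-1; sign (−1)^0·+1^1·-1^0 = +1.
(-1253206, -483221490 / ℚ) ramifies at {2, 3, 19, 29, 41, ∞}: a division algebra.

[2, 3, 19, 29, 41, inf]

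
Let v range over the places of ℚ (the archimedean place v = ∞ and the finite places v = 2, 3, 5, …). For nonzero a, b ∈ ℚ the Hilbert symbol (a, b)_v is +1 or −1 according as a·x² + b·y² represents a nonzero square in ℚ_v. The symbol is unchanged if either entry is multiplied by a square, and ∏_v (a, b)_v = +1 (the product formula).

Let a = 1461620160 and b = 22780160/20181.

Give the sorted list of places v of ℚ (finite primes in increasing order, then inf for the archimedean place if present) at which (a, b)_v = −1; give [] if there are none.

[7, 13]

Mod squares: a ≡ 15015, b ≡ 1365. Check v ∈ {∞, 2, 3, 5, 7, 11, 13, 31, 37}.
v=3: a=3^3·(≡1), b=3^-1·(≡2) mod 3; (1|3)=+1, (2|3)=-1; (−1)^{3·-1·1}·(+1)^-1·(-1)^3 = +1.
v=11: a=11^1·(≡5), b=11^0·(≡1) mod 11; (5|11)=+1, (1|11)=+1; (−1)^{1·0·5}·(+1)^0·(+1)^1 = +1.
v=5: a=5^1·(≡2), b=5^1·(≡2) mod 5; (2|5)=-1, (2|5)=-1; (−1)^{1·1·2}·(-1)^1·(-1)^1 = +1.
v=7: a=7^1·(≡6), b=7^-1·(≡3) mod 7; (6|7)=-1, (3|7)=-1; (−1)^{1·-1·3}·(-1)^-1·(-1)^1 = -1.
v=31: a=31^0·(≡13), b=31^-2·(≡19) mod 31; (13|31)=-1, (19|31)=+1; (−1)^{0·-2·15}·(-1)^-2·(+1)^0 = +1.
v=13: a=13^3·(≡5), b=13^1·(≡10) mod 13; (5|13)=-1, (10|13)=+1; (−1)^{3·1·6}·(-1)^1·(+1)^3 = -1.
v=2: v_2(a)=6, v_2(b)=8; units ≡ 7, 5 (mod 8); ε·ε+αω+βω = 1·0+6·1+8·0 ≡ 0  ⇒  (a,b)_2 = +1.
v=37: a=37^0·(≡21), b=37^2·(≡4) mod 37; (21|37)=+1, (4|37)=+1; (−1)^{0·2·18}·(+1)^2·(+1)^0 = +1.
v=∞: 15015 > 0 and 1365 > 0  ⇒  (a,b)_∞ = +1.
Ram(15015, 1365) = {7, 13}; no ℚ_7-point on the conic.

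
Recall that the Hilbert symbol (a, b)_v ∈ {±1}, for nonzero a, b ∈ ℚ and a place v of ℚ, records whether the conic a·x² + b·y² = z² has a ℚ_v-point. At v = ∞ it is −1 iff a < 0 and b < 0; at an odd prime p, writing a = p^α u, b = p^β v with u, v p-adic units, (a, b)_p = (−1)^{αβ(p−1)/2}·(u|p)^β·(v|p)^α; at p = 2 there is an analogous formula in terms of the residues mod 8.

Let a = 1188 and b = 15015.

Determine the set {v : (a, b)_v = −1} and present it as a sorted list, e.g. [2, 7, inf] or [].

[5, 7, 11, 13]

Mod squares: a ≡ 33, b ≡ 15015. Check v ∈ {∞, 2, 3, 5, 7, 11, 13}.
v=5: a=5^0·(≡3), b=5^1·(≡3) mod 5; (3|5)=-1, (3|5)=-1; (−1)^{0·1·2}·(-1)^1·(-1)^0 = -1.
v=3: a=3^3·(≡2), b=3^1·(≡1) mod 3; (2|3)=-1, (1|3)=+1; (−1)^{3·1·1}·(-1)^1·(+1)^3 = +1.
v=7: a=7^0·(≡5), b=7^1·(≡3) mod 7; (5|7)=-1, (3|7)=-1; (−1)^{0·1·3}·(-1)^1·(-1)^0 = -1.
v=11: a=11^1·(≡9), b=11^1·(≡1) mod 11; (9|11)=+1, (1|11)=+1; (−1)^{1·1·5}·(+1)^1·(+1)^1 = -1.
v=2: v_2(a)=2, v_2(b)=0; units ≡ 1, 7 (mod 8); ε·ε+αω+βω = 0·1+2·0+0·0 ≡ 0  ⇒  (a,b)_2 = +1.
v=∞: 33 > 0 and 15015 > 0  ⇒  (a,b)_∞ = +1.
v=13: a=13^0·(≡5), b=13^1·(≡11) mod 13; (5|13)=-1, (11|13)=-1; (−1)^{0·1·6}·(-1)^1·(-1)^0 = -1.
|Ram(33, 15015)| = 4, even; anisotropic at {5, 7, 11, 13}.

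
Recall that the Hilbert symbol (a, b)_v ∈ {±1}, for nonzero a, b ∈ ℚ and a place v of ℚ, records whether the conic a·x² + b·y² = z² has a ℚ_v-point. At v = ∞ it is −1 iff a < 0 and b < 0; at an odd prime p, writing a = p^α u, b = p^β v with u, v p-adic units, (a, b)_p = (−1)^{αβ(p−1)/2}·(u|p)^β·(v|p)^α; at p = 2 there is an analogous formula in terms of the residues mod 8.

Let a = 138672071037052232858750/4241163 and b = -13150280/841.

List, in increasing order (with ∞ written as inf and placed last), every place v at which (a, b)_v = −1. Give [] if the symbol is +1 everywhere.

[2, 5, 11, 13]

(a, b) ≡ (28842, -27170) mod (ℚ^×)²; places V = {2, 3, 5, 11, 13, 17, 19, 23, 29, 41, ∞}.
(a,b)_2: α=1, β=3; u≡5, v≡7 (mod 8); ε(u)ε(v)=0·1, αω(v)=1·0, βω(u)=3·1; sum ≡ 1  ⇒  -1.
(a,b)_3: α=-1, u≡2; β=0, v≡1 (mod 3); (2|3)=-1, (1|3)=+1; sign (−1)^0·-1^0·+1^-1 = +1.
(a,b)_∞: sgn(28842)=+, sgn(-27170)=−, so +1.
(a,b)_41: α=-2, u≡14; β=0, v≡38 (mod 41); (14|41)=-1, (38|41)=-1; sign (−1)^0·-1^0·-1^-2 = +1.
(a,b)_13: α=4, u≡7; β=1, v≡1 (mod 13); (7|13)=-1, (1|13)=+1; sign (−1)^0·-1^1·+1^4 = -1.
(a,b)_5: α=4, u≡3; β=1, v≡4 (mod 5); (3|5)=-1, (4|5)=+1; sign (−1)^0·-1^1·+1^4 = -1.
(a,b)_19: α=3, u≡9; β=1, v≡10 (mod 19); (9|19)=+1, (10|19)=-1; sign (−1)^1·+1^1·-1^3 = +1.
(a,b)_29: α=-2, u≡16; β=-2, v≡2 (mod 29); (16|29)=+1, (2|29)=-1; sign (−1)^0·+1^-2·-1^-2 = +1.
(a,b)_11: α=5, u≡1; β=3, v≡4 (mod 11); (1|11)=+1, (4|11)=+1; sign (−1)^1·+1^3·+1^5 = -1.
(a,b)_23: α=3, u≡2; β=0, v≡3 (mod 23); (2|23)=+1, (3|23)=+1; sign (−1)^0·+1^0·+1^3 = +1.
(a,b)_17: α=2, u≡7; β=0, v≡13 (mod 17); (7|17)=-1, (13|17)=+1; sign (−1)^0·-1^0·+1^2 = +1.
(28842, -27170 / ℚ) ramifies at {2, 5, 11, 13}: a division algebra.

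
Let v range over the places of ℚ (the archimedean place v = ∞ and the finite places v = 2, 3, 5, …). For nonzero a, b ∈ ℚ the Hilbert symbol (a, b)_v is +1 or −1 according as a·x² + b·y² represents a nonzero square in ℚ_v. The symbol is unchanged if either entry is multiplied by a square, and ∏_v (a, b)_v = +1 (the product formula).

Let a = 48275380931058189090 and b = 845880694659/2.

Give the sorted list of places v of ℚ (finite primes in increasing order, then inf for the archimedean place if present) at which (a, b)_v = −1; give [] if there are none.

[2, 5, 11, 13]

(a, b) ≡ (7410, 38038) mod (ℚ^×)²; places V = {2, 3, 5, 7, 11, 13, 19, ∞}.
(a,b)_5: α=1, u≡3; β=0, v≡2 (mod 5); (3|5)=-1, (2|5)=-1; sign (−1)^0·-1^0·-1^1 = -1.
(a,b)_∞: sgn(7410)=+, sgn(38038)=+, so +1.
(a,b)_19: α=5, u≡3; β=3, v≡4 (mod 19); (3|19)=-1, (4|19)=+1; sign (−1)^1·-1^3·+1^5 = +1.
(a,b)_2: α=1, β=-1; u≡1, v≡3 (mod 8); ε(u)ε(v)=0·1, αω(v)=1·1, βω(u)=-1·0; sum ≡ 1  ⇒  -1.
(a,b)_11: α=0, u≡6; β=1, v≡9 (mod 11); (6|11)=-1, (9|11)=+1; sign (−1)^0·-1^1·+1^0 = -1.
(a,b)_3: α=7, u≡1; β=6, v≡1 (mod 3); (1|3)=+1, (1|3)=+1; sign (−1)^0·+1^6·+1^7 = +1.
(a,b)_7: α=4, u≡1; β=1, v≡2 (mod 7); (1|7)=+1, (2|7)=+1; sign (−1)^0·+1^1·+1^4 = +1.
(a,b)_13: α=5, u≡7; β=3, v≡9 (mod 13); (7|13)=-1, (9|13)=+1; sign (−1)^0·-1^3·+1^5 = -1.
Ram(7410, 38038) = {2, 5, 11, 13}; no ℚ_2-point on the conic.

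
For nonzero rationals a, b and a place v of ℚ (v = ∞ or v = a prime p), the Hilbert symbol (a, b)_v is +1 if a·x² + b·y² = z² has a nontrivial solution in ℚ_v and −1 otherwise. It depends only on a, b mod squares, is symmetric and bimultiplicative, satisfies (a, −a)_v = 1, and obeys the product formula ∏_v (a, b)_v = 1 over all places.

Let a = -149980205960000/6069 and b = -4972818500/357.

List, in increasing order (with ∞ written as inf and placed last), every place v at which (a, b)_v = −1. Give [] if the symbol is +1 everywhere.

Mod squares: a ≡ -554001, b ≡ -17752962045. Check v ∈ {∞, 2, 3, 5, 7, 13, 17, 23, 29, 31, 37}.
v=29: a=29^2·(≡11), b=29^1·(≡4) mod 29; (11|29)=-1, (4|29)=+1; (−1)^{2·1·14}·(-1)^1·(+1)^2 = -1.
v=13: a=13^2·(≡8), b=13^1·(≡1) mod 13; (8|13)=-1, (1|13)=+1; (−1)^{2·1·6}·(-1)^1·(+1)^2 = -1.
v=2: v_2(a)=6, v_2(b)=2; units ≡ 7, 3 (mod 8); ε·ε+αω+βω = 1·1+6·1+2·0 ≡ 1  ⇒  (a,b)_2 = -1.
v=37: a=37^1·(≡10), b=37^1·(≡34) mod 37; (10|37)=+1, (34|37)=+1; (−1)^{1·1·18}·(+1)^1·(+1)^1 = +1.
v=17: a=17^-2·(≡6), b=17^-1·(≡3) mod 17; (6|17)=-1, (3|17)=-1; (−1)^{-2·-1·8}·(-1)^-1·(-1)^-2 = -1.
v=23: a=23^1·(≡10), b=23^1·(≡21) mod 23; (10|23)=-1, (21|23)=-1; (−1)^{1·1·11}·(-1)^1·(-1)^1 = -1.
v=5: a=5^4·(≡1), b=5^3·(≡1) mod 5; (1|5)=+1, (1|5)=+1; (−1)^{4·3·2}·(+1)^3·(+1)^4 = +1.
v=7: a=7^-1·(≡3), b=7^-1·(≡4) mod 7; (3|7)=-1, (4|7)=+1; (−1)^{-1·-1·3}·(-1)^-1·(+1)^-1 = +1.
v=3: a=3^-1·(≡1), b=3^-1·(≡2) mod 3; (1|3)=+1, (2|3)=-1; (−1)^{-1·-1·1}·(+1)^-1·(-1)^-1 = +1.
v=∞: -554001 < 0 and -17752962045 < 0  ⇒  (a,b)_∞ = -1.
v=31: a=31^1·(≡4), b=31^1·(≡29) mod 31; (4|31)=+1, (29|31)=-1; (−1)^{1·1·15}·(+1)^1·(-1)^1 = +1.
Ram(-554001, -17752962045) = {2, 13, 17, 23, 29, ∞}; no ℚ_2-point on the conic.

[2, 13, 17, 23, 29, inf]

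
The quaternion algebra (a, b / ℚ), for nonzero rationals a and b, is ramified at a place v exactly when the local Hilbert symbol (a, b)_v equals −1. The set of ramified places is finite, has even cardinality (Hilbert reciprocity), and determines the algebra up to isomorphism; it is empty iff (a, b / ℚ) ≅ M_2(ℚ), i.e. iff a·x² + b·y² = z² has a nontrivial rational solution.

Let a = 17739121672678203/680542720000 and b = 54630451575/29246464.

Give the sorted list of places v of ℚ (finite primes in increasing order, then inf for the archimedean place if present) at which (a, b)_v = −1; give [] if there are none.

[2, 13, 19, 29]

(a, b) ≡ (8402199, 9367) mod (ℚ^×)²; places V = {2, 3, 5, 7, 11, 13, 17, 19, 23, 29, ∞}.
(a,b)_19: α=1, u≡13; β=1, v≡10 (mod 19); (13|19)=-1, (10|19)=-1; sign (−1)^1·-1^1·-1^1 = -1.
(a,b)_3: α=3, u≡2; β=2, v≡1 (mod 3); (2|3)=-1, (1|3)=+1; sign (−1)^0·-1^2·+1^3 = +1.
(a,b)_5: α=-4, u≡4; β=2, v≡2 (mod 5); (4|5)=+1, (2|5)=-1; sign (−1)^0·+1^2·-1^-4 = +1.
(a,b)_29: α=1, u≡11; β=1, v≡9 (mod 29); (11|29)=-1, (9|29)=+1; sign (−1)^0·-1^1·+1^1 = -1.
(a,b)_17: α=1, u≡12; β=1, v≡6 (mod 17); (12|17)=-1, (6|17)=-1; sign (−1)^0·-1^1·-1^1 = +1.
(a,b)_13: α=-3, u≡11; β=-4, v≡5 (mod 13); (11|13)=-1, (5|13)=-1; sign (−1)^0·-1^-4·-1^-3 = -1.
(a,b)_∞: sgn(8402199)=+, sgn(9367)=+, so +1.
(a,b)_7: α=8, u≡2; β=2, v≡2 (mod 7); (2|7)=+1, (2|7)=+1; sign (−1)^0·+1^2·+1^8 = +1.
(a,b)_23: α=3, u≡12; β=2, v≡13 (mod 23); (12|23)=+1, (13|23)=+1; sign (−1)^0·+1^2·+1^3 = +1.
(a,b)_11: α=-2, u≡3; β=0, v≡8 (mod 11); (3|11)=+1, (8|11)=-1; sign (−1)^0·+1^0·-1^-2 = +1.
(a,b)_2: α=-12, β=-10; u≡7, v≡7 (mod 8); ε(u)ε(v)=1·1, αω(v)=-12·0, βω(u)=-10·0; sum ≡ 1  ⇒  -1.
|Ram(8402199, 9367)| = 4, even; anisotropic at {2, 13, 19, 29}.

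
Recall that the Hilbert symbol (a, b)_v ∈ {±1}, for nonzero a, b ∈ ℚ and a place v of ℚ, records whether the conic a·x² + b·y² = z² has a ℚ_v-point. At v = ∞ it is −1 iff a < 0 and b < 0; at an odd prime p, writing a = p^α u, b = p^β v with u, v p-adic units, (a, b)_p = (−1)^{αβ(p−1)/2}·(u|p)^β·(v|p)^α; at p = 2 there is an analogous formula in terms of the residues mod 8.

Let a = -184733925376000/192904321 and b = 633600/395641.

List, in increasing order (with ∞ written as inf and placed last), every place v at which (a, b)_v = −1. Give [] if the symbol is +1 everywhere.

[2, 13]

Mod squares: a ≡ -910, b ≡ 11. Check v ∈ {∞, 2, 3, 5, 7, 11, 13, 17, 19, 37, 43}.
v=13: a=13^1·(≡11), b=13^0·(≡7) mod 13; (11|13)=-1, (7|13)=-1; (−1)^{1·0·6}·(-1)^0·(-1)^1 = -1.
v=37: a=37^0·(≡17), b=37^-2·(≡30) mod 37; (17|37)=-1, (30|37)=+1; (−1)^{0·-2·18}·(-1)^-2·(+1)^0 = +1.
v=43: a=43^-2·(≡24), b=43^0·(≡24) mod 43; (24|43)=+1, (24|43)=+1; (−1)^{-2·0·21}·(+1)^0·(+1)^-2 = +1.
v=7: a=7^1·(≡5), b=7^0·(≡2) mod 7; (5|7)=-1, (2|7)=+1; (−1)^{1·0·3}·(-1)^0·(+1)^1 = +1.
v=3: a=3^0·(≡2), b=3^2·(≡2) mod 3; (2|3)=-1, (2|3)=-1; (−1)^{0·2·1}·(-1)^2·(-1)^0 = +1.
v=2: v_2(a)=27, v_2(b)=8; units ≡ 1, 3 (mod 8); ε·ε+αω+βω = 0·1+27·1+8·0 ≡ 1  ⇒  (a,b)_2 = -1.
v=19: a=19^-2·(≡3), b=19^0·(≡16) mod 19; (3|19)=-1, (16|19)=+1; (−1)^{-2·0·9}·(-1)^0·(+1)^-2 = +1.
v=11: a=11^2·(≡3), b=11^1·(≡1) mod 11; (3|11)=+1, (1|11)=+1; (−1)^{2·1·5}·(+1)^1·(+1)^2 = +1.
v=17: a=17^-2·(≡2), b=17^-2·(≡3) mod 17; (2|17)=+1, (3|17)=-1; (−1)^{-2·-2·8}·(+1)^-2·(-1)^-2 = +1.
v=∞: -910 < 0 and 11 > 0  ⇒  (a,b)_∞ = +1.
v=5: a=5^3·(≡2), b=5^2·(≡4) mod 5; (2|5)=-1, (4|5)=+1; (−1)^{3·2·2}·(-1)^2·(+1)^3 = +1.
(-910, 11 / ℚ) ramifies at {2, 13}: a division algebra.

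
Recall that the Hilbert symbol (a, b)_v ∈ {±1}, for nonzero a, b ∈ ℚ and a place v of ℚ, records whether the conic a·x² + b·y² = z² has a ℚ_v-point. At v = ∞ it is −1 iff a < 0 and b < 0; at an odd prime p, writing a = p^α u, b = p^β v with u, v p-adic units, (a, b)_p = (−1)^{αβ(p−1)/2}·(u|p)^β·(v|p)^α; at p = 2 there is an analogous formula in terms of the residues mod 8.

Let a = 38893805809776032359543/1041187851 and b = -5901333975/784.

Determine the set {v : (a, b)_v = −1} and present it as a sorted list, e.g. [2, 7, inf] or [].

[3, 11, 29, 37]

Mod squares: a ≡ 7733, b ≡ -2914239. Check v ∈ {∞, 2, 3, 5, 7, 11, 13, 19, 23, 29, 31, 37, 41, 43, 47}.
v=2: v_2(a)=0, v_2(b)=-4; units ≡ 5, 1 (mod 8); ε·ε+αω+βω = 0·0+0·0+-4·1 ≡ 0  ⇒  (a,b)_2 = +1.
v=41: a=41^2·(≡25), b=41^1·(≡7) mod 41; (25|41)=+1, (7|41)=-1; (−1)^{2·1·20}·(+1)^1·(-1)^2 = +1.
v=23: a=23^-2·(≡5), b=23^0·(≡11) mod 23; (5|23)=-1, (11|23)=-1; (−1)^{-2·0·11}·(-1)^0·(-1)^-2 = +1.
v=7: a=7^0·(≡3), b=7^-2·(≡1) mod 7; (3|7)=-1, (1|7)=+1; (−1)^{0·-2·3}·(-1)^-2·(+1)^0 = +1.
v=11: a=11^-1·(≡8), b=11^0·(≡8) mod 11; (8|11)=-1, (8|11)=-1; (−1)^{-1·0·5}·(-1)^0·(-1)^-1 = -1.
v=37: a=37^1·(≡22), b=37^0·(≡22) mod 37; (22|37)=-1, (22|37)=-1; (−1)^{1·0·18}·(-1)^0·(-1)^1 = -1.
v=47: a=47^-2·(≡25), b=47^0·(≡23) mod 47; (25|47)=+1, (23|47)=-1; (−1)^{-2·0·23}·(+1)^0·(-1)^-2 = +1.
v=3: a=3^-4·(≡2), b=3^5·(≡2) mod 3; (2|3)=-1, (2|3)=-1; (−1)^{-4·5·1}·(-1)^5·(-1)^-4 = -1.
v=19: a=19^5·(≡8), b=19^1·(≡17) mod 19; (8|19)=-1, (17|19)=+1; (−1)^{5·1·9}·(-1)^1·(+1)^5 = +1.
v=13: a=13^2·(≡8), b=13^0·(≡12) mod 13; (8|13)=-1, (12|13)=+1; (−1)^{2·0·6}·(-1)^0·(+1)^2 = +1.
v=29: a=29^2·(≡26), b=29^1·(≡1) mod 29; (26|29)=-1, (1|29)=+1; (−1)^{2·1·14}·(-1)^1·(+1)^2 = -1.
v=43: a=43^2·(≡6), b=43^1·(≡41) mod 43; (6|43)=+1, (41|43)=+1; (−1)^{2·1·21}·(+1)^1·(+1)^2 = +1.
v=31: a=31^2·(≡7), b=31^0·(≡10) mod 31; (7|31)=+1, (10|31)=+1; (−1)^{2·0·15}·(+1)^0·(+1)^2 = +1.
v=∞: 7733 > 0 and -2914239 < 0  ⇒  (a,b)_∞ = +1.
v=5: a=5^0·(≡3), b=5^2·(≡4) mod 5; (3|5)=-1, (4|5)=+1; (−1)^{0·2·2}·(-1)^2·(+1)^0 = +1.
Ram(7733, -2914239) = {3, 11, 29, 37}; no ℚ_3-point on the conic.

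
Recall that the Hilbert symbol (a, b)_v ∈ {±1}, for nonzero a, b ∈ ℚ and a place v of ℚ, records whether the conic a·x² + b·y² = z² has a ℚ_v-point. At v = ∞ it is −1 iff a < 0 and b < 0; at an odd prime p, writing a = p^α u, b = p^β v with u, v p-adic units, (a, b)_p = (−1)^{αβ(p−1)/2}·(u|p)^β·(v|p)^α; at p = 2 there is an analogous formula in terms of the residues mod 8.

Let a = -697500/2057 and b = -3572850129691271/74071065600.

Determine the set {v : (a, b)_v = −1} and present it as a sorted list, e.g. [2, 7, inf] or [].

Mod squares: a ≡ -527, b ≡ -11897831. Check v ∈ {∞, 2, 3, 5, 7, 11, 13, 17, 23, 31, 37, 41, 43}.
v=37: a=37^0·(≡28), b=37^1·(≡16) mod 37; (28|37)=+1, (16|37)=+1; (−1)^{0·1·18}·(+1)^1·(+1)^0 = +1.
v=11: a=11^-2·(≡9), b=11^1·(≡3) mod 11; (9|11)=+1, (3|11)=+1; (−1)^{-2·1·5}·(+1)^1·(+1)^-2 = +1.
v=3: a=3^2·(≡1), b=3^-10·(≡1) mod 3; (1|3)=+1, (1|3)=+1; (−1)^{2·-10·1}·(+1)^-10·(+1)^2 = +1.
v=31: a=31^1·(≡9), b=31^3·(≡7) mod 31; (9|31)=+1, (7|31)=+1; (−1)^{1·3·15}·(+1)^3·(+1)^1 = -1.
v=7: a=7^0·(≡6), b=7^-2·(≡3) mod 7; (6|7)=-1, (3|7)=-1; (−1)^{0·-2·3}·(-1)^-2·(-1)^0 = +1.
v=13: a=13^0·(≡5), b=13^2·(≡9) mod 13; (5|13)=-1, (9|13)=+1; (−1)^{0·2·6}·(-1)^2·(+1)^0 = +1.
v=17: a=17^-1·(≡5), b=17^0·(≡7) mod 17; (5|17)=-1, (7|17)=-1; (−1)^{-1·0·8}·(-1)^0·(-1)^-1 = -1.
v=5: a=5^4·(≡2), b=5^-2·(≡1) mod 5; (2|5)=-1, (1|5)=+1; (−1)^{4·-2·2}·(-1)^-2·(+1)^4 = +1.
v=43: a=43^0·(≡18), b=43^2·(≡36) mod 43; (18|43)=-1, (36|43)=+1; (−1)^{0·2·21}·(-1)^2·(+1)^0 = +1.
v=∞: -527 < 0 and -11897831 < 0  ⇒  (a,b)_∞ = -1.
v=23: a=23^0·(≡9), b=23^1·(≡14) mod 23; (9|23)=+1, (14|23)=-1; (−1)^{0·1·11}·(+1)^1·(-1)^0 = +1.
v=2: v_2(a)=2, v_2(b)=-10; units ≡ 1, 1 (mod 8); ε·ε+αω+βω = 0·0+2·0+-10·0 ≡ 0  ⇒  (a,b)_2 = +1.
v=41: a=41^0·(≡34), b=41^1·(≡15) mod 41; (34|41)=-1, (15|41)=-1; (−1)^{0·1·20}·(-1)^1·(-1)^0 = -1.
|Ram(-527, -11897831)| = 4, even; anisotropic at {17, 31, 41, ∞}.

[17, 31, 41, inf]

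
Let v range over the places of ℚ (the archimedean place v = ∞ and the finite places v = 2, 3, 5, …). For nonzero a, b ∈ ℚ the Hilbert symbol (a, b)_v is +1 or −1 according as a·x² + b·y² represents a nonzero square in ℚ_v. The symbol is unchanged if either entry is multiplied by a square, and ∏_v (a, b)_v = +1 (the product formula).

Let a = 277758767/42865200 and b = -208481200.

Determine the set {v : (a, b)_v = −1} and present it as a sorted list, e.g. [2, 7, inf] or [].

[3, 17, 31, 43]

Mod squares: a ≡ 141, b ≡ -521203. Check v ∈ {∞, 2, 3, 5, 7, 11, 13, 17, 23, 31, 43, 47}.
v=17: a=17^2·(≡7), b=17^1·(≡13) mod 17; (7|17)=-1, (13|17)=+1; (−1)^{2·1·8}·(-1)^1·(+1)^2 = -1.
v=31: a=31^0·(≡29), b=31^1·(≡2) mod 31; (29|31)=-1, (2|31)=+1; (−1)^{0·1·15}·(-1)^1·(+1)^0 = -1.
v=7: a=7^-2·(≡2), b=7^0·(≡3) mod 7; (2|7)=+1, (3|7)=-1; (−1)^{-2·0·3}·(+1)^0·(-1)^-2 = +1.
v=43: a=43^0·(≡19), b=43^1·(≡22) mod 43; (19|43)=-1, (22|43)=-1; (−1)^{0·1·21}·(-1)^1·(-1)^0 = -1.
v=∞: 141 > 0 and -521203 < 0  ⇒  (a,b)_∞ = +1.
v=5: a=5^-2·(≡4), b=5^2·(≡2) mod 5; (4|5)=+1, (2|5)=-1; (−1)^{-2·2·2}·(+1)^2·(-1)^-2 = +1.
v=13: a=13^2·(≡5), b=13^0·(≡8) mod 13; (5|13)=-1, (8|13)=-1; (−1)^{2·0·6}·(-1)^0·(-1)^2 = +1.
v=3: a=3^-7·(≡2), b=3^0·(≡2) mod 3; (2|3)=-1, (2|3)=-1; (−1)^{-7·0·1}·(-1)^0·(-1)^-7 = -1.
v=47: a=47^1·(≡3), b=47^0·(≡37) mod 47; (3|47)=+1, (37|47)=+1; (−1)^{1·0·23}·(+1)^0·(+1)^1 = +1.
v=11: a=11^2·(≡9), b=11^0·(≡7) mod 11; (9|11)=+1, (7|11)=-1; (−1)^{2·0·5}·(+1)^0·(-1)^2 = +1.
v=23: a=23^0·(≡9), b=23^1·(≡15) mod 23; (9|23)=+1, (15|23)=-1; (−1)^{0·1·11}·(+1)^1·(-1)^0 = +1.
v=2: v_2(a)=-4, v_2(b)=4; units ≡ 5, 5 (mod 8); ε·ε+αω+βω = 0·0+-4·1+4·1 ≡ 0  ⇒  (a,b)_2 = +1.
|Ram(141, -521203)| = 4, even; anisotropic at {3, 17, 31, 43}.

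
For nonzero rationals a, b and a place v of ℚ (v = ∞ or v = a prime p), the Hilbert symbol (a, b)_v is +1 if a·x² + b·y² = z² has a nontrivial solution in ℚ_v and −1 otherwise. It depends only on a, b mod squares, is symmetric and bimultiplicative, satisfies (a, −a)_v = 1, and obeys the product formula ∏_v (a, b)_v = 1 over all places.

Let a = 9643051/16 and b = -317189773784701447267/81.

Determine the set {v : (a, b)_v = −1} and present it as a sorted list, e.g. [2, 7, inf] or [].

[19, 43]

(a, b) ≡ (9643051, -11803) mod (ℚ^×)²; places V = {2, 3, 11, 17, 19, 29, 37, 43, ∞}.
(a,b)_19: α=1, u≡6; β=2, v≡12 (mod 19); (6|19)=+1, (12|19)=-1; sign (−1)^0·+1^2·-1^1 = -1.
(a,b)_37: α=1, u≡2; β=3, v≡20 (mod 37); (2|37)=-1, (20|37)=-1; sign (−1)^0·-1^3·-1^1 = +1.
(a,b)_43: α=1, u≡33; β=2, v≡18 (mod 43); (33|43)=-1, (18|43)=-1; sign (−1)^0·-1^2·-1^1 = -1.
(a,b)_∞: sgn(9643051)=+, sgn(-11803)=−, so +1.
(a,b)_3: α=0, u≡1; β=-4, v≡2 (mod 3); (1|3)=+1, (2|3)=-1; sign (−1)^0·+1^-4·-1^0 = +1.
(a,b)_11: α=1, u≡8; β=3, v≡5 (mod 11); (8|11)=-1, (5|11)=+1; sign (−1)^1·-1^3·+1^1 = +1.
(a,b)_29: α=1, u≡13; β=3, v≡20 (mod 29); (13|29)=+1, (20|29)=+1; sign (−1)^0·+1^3·+1^1 = +1.
(a,b)_2: α=-4, β=0; u≡3, v≡5 (mod 8); ε(u)ε(v)=1·0, αω(v)=-4·1, βω(u)=0·1; sum ≡ 0  ⇒  +1.
(a,b)_17: α=0, u≡12; β=2, v≡10 (mod 17); (12|17)=-1, (10|17)=-1; sign (−1)^0·-1^2·-1^0 = +1.
|Ram(9643051, -11803)| = 2, even; anisotropic at {19, 43}.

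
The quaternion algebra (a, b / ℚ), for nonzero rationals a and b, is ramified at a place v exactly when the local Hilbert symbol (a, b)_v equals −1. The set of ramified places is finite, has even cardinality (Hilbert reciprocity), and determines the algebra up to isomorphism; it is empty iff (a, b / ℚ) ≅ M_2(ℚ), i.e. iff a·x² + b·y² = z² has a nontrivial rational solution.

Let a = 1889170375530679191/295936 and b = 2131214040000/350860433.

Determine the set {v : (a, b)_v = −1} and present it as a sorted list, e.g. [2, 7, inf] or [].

Mod squares: a ≡ 31, b ≡ 527. Check v ∈ {∞, 2, 3, 5, 7, 11, 17, 19, 23, 31, 43, 59}.
v=17: a=17^-2·(≡12), b=17^-1·(≡5) mod 17; (12|17)=-1, (5|17)=-1; (−1)^{-2·-1·8}·(-1)^-1·(-1)^-2 = -1.
v=7: a=7^0·(≡5), b=7^-2·(≡2) mod 7; (5|7)=-1, (2|7)=+1; (−1)^{0·-2·3}·(-1)^-2·(+1)^0 = +1.
v=19: a=19^6·(≡10), b=19^2·(≡3) mod 19; (10|19)=-1, (3|19)=-1; (−1)^{6·2·9}·(-1)^2·(-1)^6 = +1.
v=2: v_2(a)=-10, v_2(b)=6; units ≡ 7, 7 (mod 8); ε·ε+αω+βω = 1·1+-10·0+6·0 ≡ 1  ⇒  (a,b)_2 = -1.
v=3: a=3^6·(≡1), b=3^2·(≡2) mod 3; (1|3)=+1, (2|3)=-1; (−1)^{6·2·1}·(+1)^2·(-1)^6 = +1.
v=11: a=11^0·(≡9), b=11^-2·(≡8) mod 11; (9|11)=+1, (8|11)=-1; (−1)^{0·-2·5}·(+1)^-2·(-1)^0 = +1.
v=43: a=43^2·(≡9), b=43^0·(≡15) mod 43; (9|43)=+1, (15|43)=+1; (−1)^{2·0·21}·(+1)^0·(+1)^2 = +1.
v=23: a=23^0·(≡4), b=23^2·(≡19) mod 23; (4|23)=+1, (19|23)=-1; (−1)^{0·2·11}·(+1)^2·(-1)^0 = +1.
v=5: a=5^0·(≡1), b=5^4·(≡3) mod 5; (1|5)=+1, (3|5)=-1; (−1)^{0·4·2}·(+1)^4·(-1)^0 = +1.
v=∞: 31 > 0 and 527 > 0  ⇒  (a,b)_∞ = +1.
v=59: a=59^0·(≡50), b=59^-2·(≡18) mod 59; (50|59)=-1, (18|59)=-1; (−1)^{0·-2·29}·(-1)^-2·(-1)^0 = +1.
v=31: a=31^3·(≡2), b=31^1·(≡23) mod 31; (2|31)=+1, (23|31)=-1; (−1)^{3·1·15}·(+1)^1·(-1)^3 = +1.
|Ram(31, 527)| = 2, even; anisotropic at {2, 17}.

[2, 17]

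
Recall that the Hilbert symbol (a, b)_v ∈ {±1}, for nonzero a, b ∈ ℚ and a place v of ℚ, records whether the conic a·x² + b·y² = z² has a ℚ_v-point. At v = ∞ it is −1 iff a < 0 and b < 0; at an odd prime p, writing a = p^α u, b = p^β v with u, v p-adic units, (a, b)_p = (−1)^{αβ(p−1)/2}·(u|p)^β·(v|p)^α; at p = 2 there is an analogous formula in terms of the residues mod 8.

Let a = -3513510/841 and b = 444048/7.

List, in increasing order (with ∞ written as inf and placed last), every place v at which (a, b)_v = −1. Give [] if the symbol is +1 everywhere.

Mod squares: a ≡ -2310, b ≡ 231. Check v ∈ {∞, 2, 3, 5, 7, 11, 13, 29}.
v=29: a=29^-2·(≡14), b=29^2·(≡5) mod 29; (14|29)=-1, (5|29)=+1; (−1)^{-2·2·14}·(-1)^2·(+1)^-2 = +1.
v=11: a=11^1·(≡6), b=11^1·(≡6) mod 11; (6|11)=-1, (6|11)=-1; (−1)^{1·1·5}·(-1)^1·(-1)^1 = -1.
v=2: v_2(a)=1, v_2(b)=4; units ≡ 5, 7 (mod 8); ε·ε+αω+βω = 0·1+1·0+4·1 ≡ 0  ⇒  (a,b)_2 = +1.
v=13: a=13^2·(≡4), b=13^0·(≡1) mod 13; (4|13)=+1, (1|13)=+1; (−1)^{2·0·6}·(+1)^0·(+1)^2 = +1.
v=3: a=3^3·(≡1), b=3^1·(≡2) mod 3; (1|3)=+1, (2|3)=-1; (−1)^{3·1·1}·(+1)^1·(-1)^3 = +1.
v=∞: -2310 < 0 and 231 > 0  ⇒  (a,b)_∞ = +1.
v=7: a=7^1·(≡5), b=7^-1·(≡3) mod 7; (5|7)=-1, (3|7)=-1; (−1)^{1·-1·3}·(-1)^-1·(-1)^1 = -1.
v=5: a=5^1·(≡3), b=5^0·(≡4) mod 5; (3|5)=-1, (4|5)=+1; (−1)^{1·0·2}·(-1)^0·(+1)^1 = +1.
Ram(-2310, 231) = {7, 11}; no ℚ_7-point on the conic.

[7, 11]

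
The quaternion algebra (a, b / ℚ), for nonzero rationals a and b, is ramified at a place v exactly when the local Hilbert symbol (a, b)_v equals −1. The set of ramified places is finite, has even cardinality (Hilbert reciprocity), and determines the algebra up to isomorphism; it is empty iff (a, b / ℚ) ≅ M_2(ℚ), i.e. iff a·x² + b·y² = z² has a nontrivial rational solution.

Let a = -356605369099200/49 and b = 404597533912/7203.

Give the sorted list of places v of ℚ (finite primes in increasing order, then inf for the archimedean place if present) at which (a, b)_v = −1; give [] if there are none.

Mod squares: a ≡ -247, b ≡ 41106. Check v ∈ {∞, 2, 3, 5, 7, 11, 13, 17, 19, 31}.
v=3: a=3^2·(≡2), b=3^-1·(≡1) mod 3; (2|3)=-1, (1|3)=+1; (−1)^{2·-1·1}·(-1)^-1·(+1)^2 = -1.
v=17: a=17^2·(≡9), b=17^1·(≡4) mod 17; (9|17)=+1, (4|17)=+1; (−1)^{2·1·8}·(+1)^1·(+1)^2 = +1.
v=5: a=5^2·(≡3), b=5^0·(≡4) mod 5; (3|5)=-1, (4|5)=+1; (−1)^{2·0·2}·(-1)^0·(+1)^2 = +1.
v=∞: -247 < 0 and 41106 > 0  ⇒  (a,b)_∞ = +1.
v=19: a=19^3·(≡9), b=19^2·(≡11) mod 19; (9|19)=+1, (11|19)=+1; (−1)^{3·2·9}·(+1)^2·(+1)^3 = +1.
v=7: a=7^-2·(≡3), b=7^-4·(≡4) mod 7; (3|7)=-1, (4|7)=+1; (−1)^{-2·-4·3}·(-1)^-4·(+1)^-2 = +1.
v=2: v_2(a)=6, v_2(b)=3; units ≡ 1, 1 (mod 8); ε·ε+αω+βω = 0·0+6·0+3·0 ≡ 0  ⇒  (a,b)_2 = +1.
v=11: a=11^0·(≡2), b=11^2·(≡2) mod 11; (2|11)=-1, (2|11)=-1; (−1)^{0·2·5}·(-1)^2·(-1)^0 = +1.
v=31: a=31^2·(≡9), b=31^1·(≡11) mod 31; (9|31)=+1, (11|31)=-1; (−1)^{2·1·15}·(+1)^1·(-1)^2 = +1.
v=13: a=13^1·(≡6), b=13^3·(≡4) mod 13; (6|13)=-1, (4|13)=+1; (−1)^{1·3·6}·(-1)^3·(+1)^1 = -1.
(-247, 41106 / ℚ) ramifies at {3, 13}: a division algebra.

[3, 13]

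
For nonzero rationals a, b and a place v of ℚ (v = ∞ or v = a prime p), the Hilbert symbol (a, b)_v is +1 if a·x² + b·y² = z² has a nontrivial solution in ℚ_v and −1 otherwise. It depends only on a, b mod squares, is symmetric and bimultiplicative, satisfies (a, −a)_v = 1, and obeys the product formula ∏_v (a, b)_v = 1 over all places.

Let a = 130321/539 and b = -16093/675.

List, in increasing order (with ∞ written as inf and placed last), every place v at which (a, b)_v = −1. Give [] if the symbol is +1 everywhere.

[3, 11]

(a, b) ≡ (11, -399) mod (ℚ^×)²; places V = {2, 3, 5, 7, 11, 19, ∞}.
(a,b)_3: α=0, u≡2; β=-3, v≡2 (mod 3); (2|3)=-1, (2|3)=-1; sign (−1)^0·-1^-3·-1^0 = -1.
(a,b)_19: α=4, u≡11; β=1, v≡16 (mod 19); (11|19)=+1, (16|19)=+1; sign (−1)^0·+1^1·+1^4 = +1.
(a,b)_11: α=-1, u≡3; β=2, v≡8 (mod 11); (3|11)=+1, (8|11)=-1; sign (−1)^0·+1^2·-1^-1 = -1.
(a,b)_2: α=0, β=0; u≡3, v≡1 (mod 8); ε(u)ε(v)=1·0, αω(v)=0·0, βω(u)=0·1; sum ≡ 0  ⇒  +1.
(a,b)_∞: sgn(11)=+, sgn(-399)=−, so +1.
(a,b)_5: α=0, u≡4; β=-2, v≡1 (mod 5); (4|5)=+1, (1|5)=+1; sign (−1)^0·+1^-2·+1^0 = +1.
(a,b)_7: α=-2, u≡4; β=1, v≡6 (mod 7); (4|7)=+1, (6|7)=-1; sign (−1)^0·+1^1·-1^-2 = +1.
|Ram(11, -399)| = 2, even; anisotropic at {3, 11}.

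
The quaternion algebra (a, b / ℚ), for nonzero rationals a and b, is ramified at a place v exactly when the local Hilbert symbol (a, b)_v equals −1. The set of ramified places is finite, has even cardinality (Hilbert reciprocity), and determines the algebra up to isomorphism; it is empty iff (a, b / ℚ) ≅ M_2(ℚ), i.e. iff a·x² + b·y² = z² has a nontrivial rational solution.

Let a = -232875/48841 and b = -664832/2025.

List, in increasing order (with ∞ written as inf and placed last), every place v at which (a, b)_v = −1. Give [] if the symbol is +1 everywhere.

Mod squares: a ≡ -115, b ≡ -53. Check v ∈ {∞, 2, 3, 5, 7, 13, 17, 23, 53}.
v=23: a=23^1·(≡13), b=23^0·(≡6) mod 23; (13|23)=+1, (6|23)=+1; (−1)^{1·0·11}·(+1)^0·(+1)^1 = +1.
v=∞: -115 < 0 and -53 < 0  ⇒  (a,b)_∞ = -1.
v=5: a=5^3·(≡2), b=5^-2·(≡3) mod 5; (2|5)=-1, (3|5)=-1; (−1)^{3·-2·2}·(-1)^-2·(-1)^3 = -1.
v=17: a=17^-2·(≡9), b=17^0·(≡2) mod 17; (9|17)=+1, (2|17)=+1; (−1)^{-2·0·8}·(+1)^0·(+1)^-2 = +1.
v=3: a=3^4·(≡2), b=3^-4·(≡1) mod 3; (2|3)=-1, (1|3)=+1; (−1)^{4·-4·1}·(-1)^-4·(+1)^4 = +1.
v=2: v_2(a)=0, v_2(b)=8; units ≡ 5, 3 (mod 8); ε·ε+αω+βω = 0·1+0·1+8·1 ≡ 0  ⇒  (a,b)_2 = +1.
v=7: a=7^0·(≡4), b=7^2·(≡6) mod 7; (4|7)=+1, (6|7)=-1; (−1)^{0·2·3}·(+1)^2·(-1)^0 = +1.
v=13: a=13^-2·(≡11), b=13^0·(≡4) mod 13; (11|13)=-1, (4|13)=+1; (−1)^{-2·0·6}·(-1)^0·(+1)^-2 = +1.
v=53: a=53^0·(≡40), b=53^1·(≡16) mod 53; (40|53)=+1, (16|53)=+1; (−1)^{0·1·26}·(+1)^1·(+1)^0 = +1.
|Ram(-115, -53)| = 2, even; anisotropic at {5, ∞}.

[5, inf]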